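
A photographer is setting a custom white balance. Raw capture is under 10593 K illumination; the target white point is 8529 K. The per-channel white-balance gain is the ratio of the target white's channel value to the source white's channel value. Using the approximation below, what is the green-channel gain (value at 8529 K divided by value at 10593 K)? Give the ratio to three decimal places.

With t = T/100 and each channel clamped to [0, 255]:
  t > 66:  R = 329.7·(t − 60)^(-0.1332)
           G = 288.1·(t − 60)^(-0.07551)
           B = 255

At 10593 K (t = 105.93):
  G = 288.1·(105.93 − 60)^(-0.07551) = 288.1·45.93^(-0.07551) = 288.1·0.74902 = 215.793.
At 8529 K (t = 85.29):
  G = 288.1·(85.29 − 60)^(-0.07551) = 288.1·25.29^(-0.07551) = 288.1·0.78354 = 225.739.
Gain = 225.739 / 215.793 = 1.0461 → 1.046.

1.046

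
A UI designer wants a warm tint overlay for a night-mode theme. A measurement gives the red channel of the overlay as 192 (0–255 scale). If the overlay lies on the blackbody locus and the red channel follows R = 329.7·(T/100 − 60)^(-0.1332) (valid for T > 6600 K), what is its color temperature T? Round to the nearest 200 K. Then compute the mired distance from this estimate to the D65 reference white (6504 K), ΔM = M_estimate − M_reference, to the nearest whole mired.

-69 mireds

(t − 60)^(-0.1332) = 192/329.7 = 0.58235.
t − 60 = 0.58235^(1/-0.1332) = 0.58235^(-7.508) = 57.929, so t = 117.929.
T = 100·t = 11793 K → 11800 K to the nearest 200 K.
M_estimate = 10⁶/11800 = 84.75; M_reference = 10⁶/6504 = 153.75.
ΔM = 84.75 − 153.75 = -69.01 → -69 mireds.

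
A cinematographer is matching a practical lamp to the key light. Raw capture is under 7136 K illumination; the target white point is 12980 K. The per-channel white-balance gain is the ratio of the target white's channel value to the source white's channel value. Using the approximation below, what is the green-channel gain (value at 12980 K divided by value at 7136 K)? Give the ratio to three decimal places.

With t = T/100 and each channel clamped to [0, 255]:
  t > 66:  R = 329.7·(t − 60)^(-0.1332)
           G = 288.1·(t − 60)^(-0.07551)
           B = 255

0.872

At 7136 K (t = 71.36):
  G = 288.1·(71.36 − 60)^(-0.07551) = 288.1·11.36^(-0.07551) = 288.1·0.83235 = 239.801.
At 12980 K (t = 129.8):
  G = 288.1·(129.8 − 60)^(-0.07551) = 288.1·69.8^(-0.07551) = 288.1·0.72572 = 209.081.
Gain = 209.081 / 239.801 = 0.8719 → 0.872.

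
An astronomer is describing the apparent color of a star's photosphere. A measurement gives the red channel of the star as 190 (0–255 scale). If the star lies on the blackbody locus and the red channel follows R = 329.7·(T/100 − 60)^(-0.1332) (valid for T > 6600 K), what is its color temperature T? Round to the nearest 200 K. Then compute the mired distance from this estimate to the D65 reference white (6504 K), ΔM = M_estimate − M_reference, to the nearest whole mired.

(t − 60)^(-0.1332) = 190/329.7 = 0.57628.
t − 60 = 0.57628^(1/-0.1332) = 0.57628^(-7.508) = 62.667, so t = 122.667.
T = 100·t = 12267 K → 12200 K to the nearest 200 K.
M_estimate = 10⁶/12200 = 81.97; M_reference = 10⁶/6504 = 153.75.
ΔM = 81.97 − 153.75 = -71.78 → -72 mireds.

-72 mireds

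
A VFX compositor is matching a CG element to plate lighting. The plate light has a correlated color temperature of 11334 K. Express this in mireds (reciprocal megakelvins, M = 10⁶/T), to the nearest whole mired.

88 mireds

M = 10⁶ / 11334 = 88.230 → 88 mireds.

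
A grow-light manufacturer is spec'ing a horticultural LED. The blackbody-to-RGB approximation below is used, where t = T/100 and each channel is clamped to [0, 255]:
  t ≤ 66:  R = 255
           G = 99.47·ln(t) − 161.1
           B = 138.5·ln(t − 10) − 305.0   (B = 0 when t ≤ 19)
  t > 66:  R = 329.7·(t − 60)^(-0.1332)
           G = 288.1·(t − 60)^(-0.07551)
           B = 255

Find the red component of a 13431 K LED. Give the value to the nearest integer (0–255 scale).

186

t = 13431/100 = 134.31; the t > 66 branch applies.
R = 329.7·(134.31 − 60)^(-0.1332) = 329.7·74.31^(-0.1332) = 329.7·0.56335 = 185.736.
Rounded: 186.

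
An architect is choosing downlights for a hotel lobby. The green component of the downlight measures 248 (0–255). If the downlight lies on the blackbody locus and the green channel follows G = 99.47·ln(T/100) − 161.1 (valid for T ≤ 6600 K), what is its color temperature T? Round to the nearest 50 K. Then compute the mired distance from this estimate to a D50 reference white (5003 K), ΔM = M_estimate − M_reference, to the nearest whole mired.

ln t = (248 + 161.1) / 99.47 = 4.1128.
t = e^4.1128 = 61.117.
T = 100·t = 6112 K → 6100 K to the nearest 50 K.
M_estimate = 10⁶/6100 = 163.93; M_reference = 10⁶/5003 = 199.88.
ΔM = 163.93 − 199.88 = -35.95 → -36 mireds.

-36 mireds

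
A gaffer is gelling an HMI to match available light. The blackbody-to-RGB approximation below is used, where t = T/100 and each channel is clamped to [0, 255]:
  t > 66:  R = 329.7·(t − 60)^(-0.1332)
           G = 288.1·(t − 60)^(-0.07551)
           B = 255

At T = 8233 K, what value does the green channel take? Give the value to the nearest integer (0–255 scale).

t = 8233/100 = 82.33; the t > 66 branch applies.
G = 288.1·(82.33 − 60)^(-0.07551) = 288.1·22.33^(-0.07551) = 288.1·0.79094 = 227.871.
Rounded: 228.

228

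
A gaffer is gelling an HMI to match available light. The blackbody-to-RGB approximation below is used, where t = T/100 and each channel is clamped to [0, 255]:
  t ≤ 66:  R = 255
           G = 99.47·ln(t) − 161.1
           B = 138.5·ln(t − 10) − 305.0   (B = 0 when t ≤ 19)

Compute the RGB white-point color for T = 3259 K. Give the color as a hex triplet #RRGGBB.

t = 3259/100 = 32.59; the t ≤ 66 branch applies.
R = 255 by definition for t ≤ 66.
G = 99.47·ln 32.59 − 161.1 = 99.47·3.4840 − 161.1 = 185.454.
B = 138.5·ln(32.59 − 10) − 305.0 = 138.5·ln 22.59 − 305.0 = 138.5·3.1175 − 305.0 = 126.775.
Rounded: (255, 185, 127).
In hex: #FFB97F.

#FFB97F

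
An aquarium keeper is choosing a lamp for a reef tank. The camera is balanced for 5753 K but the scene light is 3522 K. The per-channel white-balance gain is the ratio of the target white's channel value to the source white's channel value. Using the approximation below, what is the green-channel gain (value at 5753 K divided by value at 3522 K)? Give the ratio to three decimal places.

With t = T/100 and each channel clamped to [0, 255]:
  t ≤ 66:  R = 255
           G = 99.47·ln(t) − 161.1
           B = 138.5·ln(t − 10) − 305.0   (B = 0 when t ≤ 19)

At 3522 K (t = 35.22):
  G = 99.47·ln 35.22 − 161.1 = 99.47·3.5616 − 161.1 = 193.174.
At 5753 K (t = 57.53):
  G = 99.47·ln 57.53 − 161.1 = 99.47·4.0523 − 161.1 = 241.983.
Gain = 241.983 / 193.174 = 1.2527 → 1.253.

1.253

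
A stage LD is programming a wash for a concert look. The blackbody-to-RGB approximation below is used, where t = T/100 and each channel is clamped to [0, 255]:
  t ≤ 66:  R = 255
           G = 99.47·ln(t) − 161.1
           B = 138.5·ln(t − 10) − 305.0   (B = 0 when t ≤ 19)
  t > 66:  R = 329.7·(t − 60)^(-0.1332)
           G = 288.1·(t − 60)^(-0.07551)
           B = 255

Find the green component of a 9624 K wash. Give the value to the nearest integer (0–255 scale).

220

t = 9624/100 = 96.24; the t > 66 branch applies.
G = 288.1·(96.24 − 60)^(-0.07551) = 288.1·36.24^(-0.07551) = 288.1·0.76255 = 219.689.
Rounded: 220.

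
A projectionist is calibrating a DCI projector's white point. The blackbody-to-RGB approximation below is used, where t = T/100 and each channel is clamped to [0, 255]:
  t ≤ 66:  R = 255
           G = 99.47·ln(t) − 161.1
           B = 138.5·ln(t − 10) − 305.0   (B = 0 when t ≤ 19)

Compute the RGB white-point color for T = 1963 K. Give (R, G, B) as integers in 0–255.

(255, 135, 9)

t = 1963/100 = 19.63; the t ≤ 66 branch applies.
R = 255 by definition for t ≤ 66.
G = 99.47·ln 19.63 − 161.1 = 99.47·2.9771 − 161.1 = 135.028.
B = 138.5·ln(19.63 − 10) − 305.0 = 138.5·ln 9.63 − 305.0 = 138.5·2.2649 − 305.0 = 8.686.
Rounded: (255, 135, 9).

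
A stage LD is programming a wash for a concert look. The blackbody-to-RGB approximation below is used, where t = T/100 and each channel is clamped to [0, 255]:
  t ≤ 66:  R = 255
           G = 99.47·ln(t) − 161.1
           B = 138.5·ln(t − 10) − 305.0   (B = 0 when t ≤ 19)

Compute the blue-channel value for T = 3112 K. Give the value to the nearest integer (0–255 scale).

117

t = 3112/100 = 31.12; the t ≤ 66 branch applies.
B = 138.5·ln(31.12 − 10) − 305.0 = 138.5·ln 21.12 − 305.0 = 138.5·3.0502 − 305.0 = 117.456.
Rounded: 117.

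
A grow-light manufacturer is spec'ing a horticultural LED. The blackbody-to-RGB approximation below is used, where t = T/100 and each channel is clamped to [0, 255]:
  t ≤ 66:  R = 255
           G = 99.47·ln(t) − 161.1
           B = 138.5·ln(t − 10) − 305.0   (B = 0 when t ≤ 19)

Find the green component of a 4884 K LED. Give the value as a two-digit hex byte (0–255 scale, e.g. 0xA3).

0xE2

t = 4884/100 = 48.84; the t ≤ 66 branch applies.
G = 99.47·ln 48.84 − 161.1 = 99.47·3.8885 − 161.1 = 225.694.
Rounded: 226; in hex, 0xE2.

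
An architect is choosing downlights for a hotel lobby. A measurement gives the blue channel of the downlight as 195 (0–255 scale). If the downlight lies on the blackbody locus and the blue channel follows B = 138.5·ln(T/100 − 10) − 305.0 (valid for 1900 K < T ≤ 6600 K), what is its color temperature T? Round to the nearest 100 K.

ln(t − 10) = (195 + 305.0) / 138.5 = 3.6101.
t − 10 = e^3.6101 = 36.970, so t = 46.970.
T = 100·t = 4697 K → 4700 K to the nearest 100 K.

4700 K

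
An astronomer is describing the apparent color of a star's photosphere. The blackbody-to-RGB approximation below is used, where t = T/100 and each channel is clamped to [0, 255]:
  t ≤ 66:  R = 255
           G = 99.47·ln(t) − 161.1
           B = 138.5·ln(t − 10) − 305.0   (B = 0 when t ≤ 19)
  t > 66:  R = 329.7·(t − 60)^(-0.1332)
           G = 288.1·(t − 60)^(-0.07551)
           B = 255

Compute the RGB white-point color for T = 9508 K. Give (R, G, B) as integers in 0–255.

t = 9508/100 = 95.08; the t > 66 branch applies.
R = 329.7·(95.08 − 60)^(-0.1332) = 329.7·35.08^(-0.1332) = 329.7·0.62258 = 205.266.
G = 288.1·(95.08 − 60)^(-0.07551) = 288.1·35.08^(-0.07551) = 288.1·0.76442 = 220.230.
B = 255 by definition for t > 66.
Rounded: (205, 220, 255).

(205, 220, 255)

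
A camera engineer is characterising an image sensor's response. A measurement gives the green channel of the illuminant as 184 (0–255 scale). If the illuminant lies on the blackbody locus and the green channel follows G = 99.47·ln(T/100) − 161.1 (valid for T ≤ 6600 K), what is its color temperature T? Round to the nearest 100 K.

3200 K

ln t = (184 + 161.1) / 99.47 = 3.4694.
t = e^3.4694 = 32.117.
T = 100·t = 3212 K → 3200 K to the nearest 100 K.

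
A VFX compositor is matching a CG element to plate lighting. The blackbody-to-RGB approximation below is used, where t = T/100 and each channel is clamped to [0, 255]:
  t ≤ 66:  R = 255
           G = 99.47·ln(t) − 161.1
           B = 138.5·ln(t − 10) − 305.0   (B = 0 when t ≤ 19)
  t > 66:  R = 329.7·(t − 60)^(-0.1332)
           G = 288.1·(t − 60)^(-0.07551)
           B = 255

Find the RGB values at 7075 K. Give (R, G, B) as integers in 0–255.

(240, 241, 255)

t = 7075/100 = 70.75; the t > 66 branch applies.
R = 329.7·(70.75 − 60)^(-0.1332) = 329.7·10.75^(-0.1332) = 329.7·0.72881 = 240.290.
G = 288.1·(70.75 − 60)^(-0.07551) = 288.1·10.75^(-0.07551) = 288.1·0.83583 = 240.803.
B = 255 by definition for t > 66.
Rounded: (240, 241, 255).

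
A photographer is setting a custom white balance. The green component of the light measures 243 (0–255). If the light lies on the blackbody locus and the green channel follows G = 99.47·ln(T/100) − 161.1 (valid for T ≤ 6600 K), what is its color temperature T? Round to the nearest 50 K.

5800 K

ln t = (243 + 161.1) / 99.47 = 4.0625.
t = e^4.0625 = 58.121.
T = 100·t = 5812 K → 5800 K to the nearest 50 K.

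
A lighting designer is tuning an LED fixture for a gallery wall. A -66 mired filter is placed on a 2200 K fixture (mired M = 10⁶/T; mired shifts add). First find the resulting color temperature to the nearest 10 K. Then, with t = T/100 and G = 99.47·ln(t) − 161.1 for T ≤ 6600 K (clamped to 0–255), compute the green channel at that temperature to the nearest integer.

162

M_in = 10⁶/2200 = 454.55; M_out = 454.55 + (-66) = 388.55.
T_out = 10⁶/388.55 = 2573.7 K → 2570 K; t = 25.7.
G = 99.47·ln 25.7 − 161.1 = 99.47·3.2465 − 161.1 = 161.828.
Rounded: 162.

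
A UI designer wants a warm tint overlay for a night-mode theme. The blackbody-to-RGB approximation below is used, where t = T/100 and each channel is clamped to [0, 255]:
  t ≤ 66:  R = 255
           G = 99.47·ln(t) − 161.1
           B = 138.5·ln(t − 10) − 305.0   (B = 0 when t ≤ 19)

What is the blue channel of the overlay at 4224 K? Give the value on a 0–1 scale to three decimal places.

t = 4224/100 = 42.24; the t ≤ 66 branch applies.
B = 138.5·ln(42.24 − 10) − 305.0 = 138.5·ln 32.24 − 305.0 = 138.5·3.4732 − 305.0 = 176.039.
On a 0–1 scale: 176.039/255 = 0.6904 → 0.690.

0.690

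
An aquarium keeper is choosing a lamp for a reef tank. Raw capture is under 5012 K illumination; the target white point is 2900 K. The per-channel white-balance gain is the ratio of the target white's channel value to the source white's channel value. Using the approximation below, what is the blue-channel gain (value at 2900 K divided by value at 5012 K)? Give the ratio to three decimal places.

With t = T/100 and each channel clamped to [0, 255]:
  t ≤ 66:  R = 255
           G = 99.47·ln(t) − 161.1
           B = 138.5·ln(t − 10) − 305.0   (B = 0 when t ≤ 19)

0.498

At 5012 K (t = 50.12):
  B = 138.5·ln(50.12 − 10) − 305.0 = 138.5·ln 40.12 − 305.0 = 138.5·3.6919 − 305.0 = 206.325.
At 2900 K (t = 29):
  B = 138.5·ln(29 − 10) − 305.0 = 138.5·ln 19 − 305.0 = 138.5·2.9444 − 305.0 = 102.805.
Gain = 102.805 / 206.325 = 0.4983 → 0.498.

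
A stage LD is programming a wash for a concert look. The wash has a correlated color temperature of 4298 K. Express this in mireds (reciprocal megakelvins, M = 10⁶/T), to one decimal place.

232.7 mireds

M = 10⁶ / 4298 = 232.666 → 232.7 mireds.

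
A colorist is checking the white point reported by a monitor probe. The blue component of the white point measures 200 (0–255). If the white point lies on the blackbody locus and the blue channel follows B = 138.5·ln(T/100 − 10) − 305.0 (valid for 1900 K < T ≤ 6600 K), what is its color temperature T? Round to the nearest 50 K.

ln(t − 10) = (200 + 305.0) / 138.5 = 3.6462.
t − 10 = e^3.6462 = 38.329, so t = 48.329.
T = 100·t = 4833 K → 4850 K to the nearest 50 K.

4850 K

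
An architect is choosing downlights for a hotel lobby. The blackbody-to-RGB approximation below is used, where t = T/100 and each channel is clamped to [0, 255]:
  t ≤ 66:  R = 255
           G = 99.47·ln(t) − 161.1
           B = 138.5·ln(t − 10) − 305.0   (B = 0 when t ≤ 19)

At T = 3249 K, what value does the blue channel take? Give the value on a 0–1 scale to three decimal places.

0.495

t = 3249/100 = 32.49; the t ≤ 66 branch applies.
B = 138.5·ln(32.49 − 10) − 305.0 = 138.5·ln 22.49 − 305.0 = 138.5·3.1131 − 305.0 = 126.160.
On a 0–1 scale: 126.160/255 = 0.4947 → 0.495.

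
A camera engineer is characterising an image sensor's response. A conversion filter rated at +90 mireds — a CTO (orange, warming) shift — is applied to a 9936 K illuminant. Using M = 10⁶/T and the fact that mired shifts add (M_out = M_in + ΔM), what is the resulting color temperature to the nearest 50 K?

5250 K

M_in = 10⁶/9936 = 100.64 mireds.
M_out = 100.64 + (+90) = 190.64 mireds.
T_out = 10⁶/190.64 = 5245.4 K → 5250 K.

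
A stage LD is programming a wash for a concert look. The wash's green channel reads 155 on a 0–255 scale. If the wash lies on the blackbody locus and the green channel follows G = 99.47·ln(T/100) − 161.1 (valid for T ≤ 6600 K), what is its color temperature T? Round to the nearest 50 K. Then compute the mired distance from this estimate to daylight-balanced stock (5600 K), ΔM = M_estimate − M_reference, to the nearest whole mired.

ln t = (155 + 161.1) / 99.47 = 3.1778.
t = e^3.1778 = 23.995.
T = 100·t = 2399 K → 2400 K to the nearest 50 K.
M_estimate = 10⁶/2400 = 416.67; M_reference = 10⁶/5600 = 178.57.
ΔM = 416.67 − 178.57 = 238.10 → +238 mireds.

+238 mireds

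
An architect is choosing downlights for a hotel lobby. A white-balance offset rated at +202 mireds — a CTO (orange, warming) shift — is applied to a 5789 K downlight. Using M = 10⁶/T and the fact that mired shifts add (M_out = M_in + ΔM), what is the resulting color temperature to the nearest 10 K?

2670 K

M_in = 10⁶/5789 = 172.74 mireds.
M_out = 172.74 + (+202) = 374.74 mireds.
T_out = 10⁶/374.74 = 2668.5 K → 2670 K.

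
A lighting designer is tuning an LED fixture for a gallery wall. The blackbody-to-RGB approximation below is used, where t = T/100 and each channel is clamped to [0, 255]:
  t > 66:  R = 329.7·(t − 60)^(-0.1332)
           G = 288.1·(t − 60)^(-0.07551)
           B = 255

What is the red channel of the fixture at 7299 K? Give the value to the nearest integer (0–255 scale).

t = 7299/100 = 72.99; the t > 66 branch applies.
R = 329.7·(72.99 − 60)^(-0.1332) = 329.7·12.99^(-0.1332) = 329.7·0.71067 = 234.308.
Rounded: 234.

234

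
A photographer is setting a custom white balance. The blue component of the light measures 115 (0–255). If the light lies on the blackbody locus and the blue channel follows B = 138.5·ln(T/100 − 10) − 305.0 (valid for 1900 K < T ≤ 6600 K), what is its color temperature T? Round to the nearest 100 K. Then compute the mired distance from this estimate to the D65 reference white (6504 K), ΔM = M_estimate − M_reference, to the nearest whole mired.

ln(t − 10) = (115 + 305.0) / 138.5 = 3.0325.
t − 10 = e^3.0325 = 20.749, so t = 30.749.
T = 100·t = 3075 K → 3100 K to the nearest 100 K.
M_estimate = 10⁶/3100 = 322.58; M_reference = 10⁶/6504 = 153.75.
ΔM = 322.58 − 153.75 = 168.83 → +169 mireds.

+169 mireds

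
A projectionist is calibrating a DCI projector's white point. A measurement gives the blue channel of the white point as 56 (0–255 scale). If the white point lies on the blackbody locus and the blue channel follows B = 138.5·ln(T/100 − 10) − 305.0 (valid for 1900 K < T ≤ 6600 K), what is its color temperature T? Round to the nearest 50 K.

2350 K

ln(t − 10) = (56 + 305.0) / 138.5 = 2.6065.
t − 10 = e^2.6065 = 13.552, so t = 23.552.
T = 100·t = 2355 K → 2350 K to the nearest 50 K.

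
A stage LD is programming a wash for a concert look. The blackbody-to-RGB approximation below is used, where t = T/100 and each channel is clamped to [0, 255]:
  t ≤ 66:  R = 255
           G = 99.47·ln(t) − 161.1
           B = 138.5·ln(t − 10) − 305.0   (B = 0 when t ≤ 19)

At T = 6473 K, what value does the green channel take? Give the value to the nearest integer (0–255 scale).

t = 6473/100 = 64.73; the t ≤ 66 branch applies.
G = 99.47·ln 64.73 − 161.1 = 99.47·4.1702 − 161.1 = 253.712.
Rounded: 254.

254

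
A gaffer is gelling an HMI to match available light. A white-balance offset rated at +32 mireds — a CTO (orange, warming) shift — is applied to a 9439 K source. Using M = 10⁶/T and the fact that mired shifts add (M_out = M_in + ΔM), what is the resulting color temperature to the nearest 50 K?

7250 K

M_in = 10⁶/9439 = 105.94 mireds.
M_out = 105.94 + (+32) = 137.94 mireds.
T_out = 10⁶/137.94 = 7249.3 K → 7250 K.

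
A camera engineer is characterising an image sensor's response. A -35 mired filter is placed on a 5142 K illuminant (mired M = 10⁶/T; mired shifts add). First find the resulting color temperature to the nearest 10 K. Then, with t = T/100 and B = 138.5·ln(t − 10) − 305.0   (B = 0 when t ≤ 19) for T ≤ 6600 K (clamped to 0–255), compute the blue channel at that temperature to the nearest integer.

M_in = 10⁶/5142 = 194.48; M_out = 194.48 + (-35) = 159.48.
T_out = 10⁶/159.48 = 6270.5 K → 6270 K; t = 62.7.
B = 138.5·ln(62.7 − 10) − 305.0 = 138.5·ln 52.7 − 305.0 = 138.5·3.9646 − 305.0 = 244.099.
Rounded: 244.

244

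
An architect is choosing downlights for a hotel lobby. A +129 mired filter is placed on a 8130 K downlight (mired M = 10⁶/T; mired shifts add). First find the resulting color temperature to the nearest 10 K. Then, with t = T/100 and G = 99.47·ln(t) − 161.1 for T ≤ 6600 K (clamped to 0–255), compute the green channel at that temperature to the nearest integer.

M_in = 10⁶/8130 = 123.00; M_out = 123.00 + (+129) = 252.00.
T_out = 10⁶/252.00 = 3968.2 K → 3970 K; t = 39.7.
G = 99.47·ln 39.7 − 161.1 = 99.47·3.6814 − 161.1 = 205.084.
Rounded: 205.

205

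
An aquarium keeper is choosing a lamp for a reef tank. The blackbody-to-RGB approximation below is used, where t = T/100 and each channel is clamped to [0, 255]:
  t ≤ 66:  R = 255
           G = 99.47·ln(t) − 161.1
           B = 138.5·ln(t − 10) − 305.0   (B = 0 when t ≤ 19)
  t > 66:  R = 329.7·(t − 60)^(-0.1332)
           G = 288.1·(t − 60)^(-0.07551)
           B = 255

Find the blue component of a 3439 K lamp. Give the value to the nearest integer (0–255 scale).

137

t = 3439/100 = 34.39; the t ≤ 66 branch applies.
B = 138.5·ln(34.39 − 10) − 305.0 = 138.5·ln 24.39 − 305.0 = 138.5·3.1942 − 305.0 = 137.393.
Rounded: 137.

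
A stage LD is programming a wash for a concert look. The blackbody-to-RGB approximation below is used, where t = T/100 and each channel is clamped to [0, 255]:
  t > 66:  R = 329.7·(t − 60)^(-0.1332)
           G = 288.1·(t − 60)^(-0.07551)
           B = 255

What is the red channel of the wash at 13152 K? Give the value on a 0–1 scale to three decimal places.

t = 13152/100 = 131.52; the t > 66 branch applies.
R = 329.7·(131.52 − 60)^(-0.1332) = 329.7·71.52^(-0.1332) = 329.7·0.56623 = 186.685.
On a 0–1 scale: 186.685/255 = 0.7321 → 0.732.

0.732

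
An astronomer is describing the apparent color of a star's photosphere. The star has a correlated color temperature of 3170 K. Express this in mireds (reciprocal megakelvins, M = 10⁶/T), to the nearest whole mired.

315 mireds

M = 10⁶ / 3170 = 315.457 → 315 mireds.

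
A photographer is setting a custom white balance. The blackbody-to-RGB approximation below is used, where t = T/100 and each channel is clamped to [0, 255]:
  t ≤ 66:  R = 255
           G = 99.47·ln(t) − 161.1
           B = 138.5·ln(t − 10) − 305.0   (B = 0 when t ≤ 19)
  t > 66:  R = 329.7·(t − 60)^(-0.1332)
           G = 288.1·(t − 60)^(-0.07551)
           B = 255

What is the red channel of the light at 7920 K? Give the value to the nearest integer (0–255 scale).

222

t = 7920/100 = 79.2; the t > 66 branch applies.
R = 329.7·(79.2 − 60)^(-0.1332) = 329.7·19.2^(-0.1332) = 329.7·0.67463 = 222.425.
Rounded: 222.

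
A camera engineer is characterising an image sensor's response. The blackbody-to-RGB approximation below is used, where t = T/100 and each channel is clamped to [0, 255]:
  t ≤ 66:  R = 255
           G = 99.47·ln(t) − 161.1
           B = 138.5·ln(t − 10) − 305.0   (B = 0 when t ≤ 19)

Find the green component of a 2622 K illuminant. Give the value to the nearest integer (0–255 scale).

164

t = 2622/100 = 26.22; the t ≤ 66 branch applies.
G = 99.47·ln 26.22 − 161.1 = 99.47·3.2665 − 161.1 = 163.821.
Rounded: 164.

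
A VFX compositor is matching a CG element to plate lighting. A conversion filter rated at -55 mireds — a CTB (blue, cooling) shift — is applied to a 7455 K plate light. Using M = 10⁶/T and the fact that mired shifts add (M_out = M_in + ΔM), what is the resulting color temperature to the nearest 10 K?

12640 K

M_in = 10⁶/7455 = 134.14 mireds.
M_out = 134.14 + (-55) = 79.14 mireds.
T_out = 10⁶/79.14 = 12636.1 K → 12640 K.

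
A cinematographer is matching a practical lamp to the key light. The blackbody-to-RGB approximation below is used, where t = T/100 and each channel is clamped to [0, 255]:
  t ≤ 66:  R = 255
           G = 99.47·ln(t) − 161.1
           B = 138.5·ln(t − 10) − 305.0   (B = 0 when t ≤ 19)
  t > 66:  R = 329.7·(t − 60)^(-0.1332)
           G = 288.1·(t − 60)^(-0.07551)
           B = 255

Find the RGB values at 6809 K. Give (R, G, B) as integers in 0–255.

(250, 246, 255)

t = 6809/100 = 68.09; the t > 66 branch applies.
R = 329.7·(68.09 − 60)^(-0.1332) = 329.7·8.09^(-0.1332) = 329.7·0.75694 = 249.563.
G = 288.1·(68.09 − 60)^(-0.07551) = 288.1·8.09^(-0.07551) = 288.1·0.85397 = 246.028.
B = 255 by definition for t > 66.
Rounded: (250, 246, 255).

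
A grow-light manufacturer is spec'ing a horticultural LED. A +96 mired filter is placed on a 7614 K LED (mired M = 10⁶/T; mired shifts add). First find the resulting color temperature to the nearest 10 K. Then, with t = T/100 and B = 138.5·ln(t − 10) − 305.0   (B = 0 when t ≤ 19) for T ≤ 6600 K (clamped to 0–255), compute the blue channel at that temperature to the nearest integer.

M_in = 10⁶/7614 = 131.34; M_out = 131.34 + (+96) = 227.34.
T_out = 10⁶/227.34 = 4398.8 K → 4400 K; t = 44.
B = 138.5·ln(44 − 10) − 305.0 = 138.5·ln 34 − 305.0 = 138.5·3.5264 − 305.0 = 183.401.
Rounded: 183.

183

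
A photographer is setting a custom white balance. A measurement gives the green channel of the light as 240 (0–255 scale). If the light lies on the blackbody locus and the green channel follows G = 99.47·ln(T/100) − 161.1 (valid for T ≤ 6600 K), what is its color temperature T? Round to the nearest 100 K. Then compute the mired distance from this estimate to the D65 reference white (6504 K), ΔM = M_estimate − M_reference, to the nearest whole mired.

ln t = (240 + 161.1) / 99.47 = 4.0324.
t = e^4.0324 = 56.394.
T = 100·t = 5639 K → 5600 K to the nearest 100 K.
M_estimate = 10⁶/5600 = 178.57; M_reference = 10⁶/6504 = 153.75.
ΔM = 178.57 − 153.75 = 24.82 → +25 mireds.

+25 mireds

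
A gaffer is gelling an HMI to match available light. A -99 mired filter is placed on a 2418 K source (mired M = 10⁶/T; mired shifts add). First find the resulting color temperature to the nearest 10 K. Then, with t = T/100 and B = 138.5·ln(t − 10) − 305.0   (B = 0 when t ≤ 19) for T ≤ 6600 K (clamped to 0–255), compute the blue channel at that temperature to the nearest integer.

M_in = 10⁶/2418 = 413.56; M_out = 413.56 + (-99) = 314.56.
T_out = 10⁶/314.56 = 3179.0 K → 3180 K; t = 31.8.
B = 138.5·ln(31.8 − 10) − 305.0 = 138.5·ln 21.8 − 305.0 = 138.5·3.0819 − 305.0 = 121.845.
Rounded: 122.

122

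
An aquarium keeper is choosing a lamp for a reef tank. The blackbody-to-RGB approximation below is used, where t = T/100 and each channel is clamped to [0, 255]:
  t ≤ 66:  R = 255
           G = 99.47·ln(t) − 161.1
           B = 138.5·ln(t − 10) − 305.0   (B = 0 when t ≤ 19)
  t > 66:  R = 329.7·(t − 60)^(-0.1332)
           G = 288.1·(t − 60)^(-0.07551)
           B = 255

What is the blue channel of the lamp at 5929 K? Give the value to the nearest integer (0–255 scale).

t = 5929/100 = 59.29; the t ≤ 66 branch applies.
B = 138.5·ln(59.29 − 10) − 305.0 = 138.5·ln 49.29 − 305.0 = 138.5·3.8977 − 305.0 = 234.834.
Rounded: 235.

235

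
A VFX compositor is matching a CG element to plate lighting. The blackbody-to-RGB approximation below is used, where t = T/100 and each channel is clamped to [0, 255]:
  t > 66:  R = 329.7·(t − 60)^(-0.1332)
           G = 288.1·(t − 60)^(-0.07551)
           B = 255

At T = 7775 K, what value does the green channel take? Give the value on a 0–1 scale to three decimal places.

0.909

t = 7775/100 = 77.75; the t > 66 branch applies.
G = 288.1·(77.75 − 60)^(-0.07551) = 288.1·17.75^(-0.07551) = 288.1·0.80477 = 231.855.
On a 0–1 scale: 231.855/255 = 0.9092 → 0.909.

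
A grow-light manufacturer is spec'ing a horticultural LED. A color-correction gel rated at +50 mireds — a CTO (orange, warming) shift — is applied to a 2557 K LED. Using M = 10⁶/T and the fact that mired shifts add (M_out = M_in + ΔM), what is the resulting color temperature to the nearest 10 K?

M_in = 10⁶/2557 = 391.08 mireds.
M_out = 391.08 + (+50) = 441.08 mireds.
T_out = 10⁶/441.08 = 2267.1 K → 2270 K.

2270 K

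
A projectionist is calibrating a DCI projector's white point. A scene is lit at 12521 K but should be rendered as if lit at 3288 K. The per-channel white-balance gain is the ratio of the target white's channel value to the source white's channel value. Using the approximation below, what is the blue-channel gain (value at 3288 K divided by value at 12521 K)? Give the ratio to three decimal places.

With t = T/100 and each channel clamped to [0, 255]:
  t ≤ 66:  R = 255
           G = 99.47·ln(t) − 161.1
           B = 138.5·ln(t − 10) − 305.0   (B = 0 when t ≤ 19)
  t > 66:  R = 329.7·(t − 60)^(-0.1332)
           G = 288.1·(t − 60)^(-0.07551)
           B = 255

0.504

At 12521 K (t = 125.21):
  B = 255 by definition for t > 66.
At 3288 K (t = 32.88):
  B = 138.5·ln(32.88 − 10) − 305.0 = 138.5·ln 22.88 − 305.0 = 138.5·3.1303 − 305.0 = 128.541.
Gain = 128.541 / 255.000 = 0.5041 → 0.504.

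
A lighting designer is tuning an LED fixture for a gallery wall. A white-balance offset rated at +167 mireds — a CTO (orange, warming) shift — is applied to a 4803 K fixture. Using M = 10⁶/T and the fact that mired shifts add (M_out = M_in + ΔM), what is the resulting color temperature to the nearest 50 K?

2650 K

M_in = 10⁶/4803 = 208.20 mireds.
M_out = 208.20 + (+167) = 375.20 mireds.
T_out = 10⁶/375.20 = 2665.2 K → 2650 K.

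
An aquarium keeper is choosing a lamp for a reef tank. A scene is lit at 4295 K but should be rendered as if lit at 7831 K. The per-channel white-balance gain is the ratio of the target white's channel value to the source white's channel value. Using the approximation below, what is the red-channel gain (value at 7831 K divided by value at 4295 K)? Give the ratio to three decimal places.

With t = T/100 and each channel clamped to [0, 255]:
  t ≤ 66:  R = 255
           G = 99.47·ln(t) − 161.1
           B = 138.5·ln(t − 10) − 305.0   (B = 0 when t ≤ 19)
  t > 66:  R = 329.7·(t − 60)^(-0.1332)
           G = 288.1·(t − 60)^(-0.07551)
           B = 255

0.878

At 4295 K (t = 42.95):
  R = 255 by definition for t ≤ 66.
At 7831 K (t = 78.31):
  R = 329.7·(78.31 − 60)^(-0.1332) = 329.7·18.31^(-0.1332) = 329.7·0.67891 = 223.835.
Gain = 223.835 / 255.000 = 0.8778 → 0.878.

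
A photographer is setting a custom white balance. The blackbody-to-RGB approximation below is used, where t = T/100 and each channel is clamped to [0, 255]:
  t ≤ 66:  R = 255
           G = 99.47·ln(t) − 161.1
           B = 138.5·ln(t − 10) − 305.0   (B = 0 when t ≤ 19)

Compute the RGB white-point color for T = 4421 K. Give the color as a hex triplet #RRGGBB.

t = 4421/100 = 44.21; the t ≤ 66 branch applies.
R = 255 by definition for t ≤ 66.
G = 99.47·ln 44.21 − 161.1 = 99.47·3.7890 − 161.1 = 215.787.
B = 138.5·ln(44.21 − 10) − 305.0 = 138.5·ln 34.21 − 305.0 = 138.5·3.5325 − 305.0 = 184.254.
Rounded: (255, 216, 184).
In hex: #FFD8B8.

#FFD8B8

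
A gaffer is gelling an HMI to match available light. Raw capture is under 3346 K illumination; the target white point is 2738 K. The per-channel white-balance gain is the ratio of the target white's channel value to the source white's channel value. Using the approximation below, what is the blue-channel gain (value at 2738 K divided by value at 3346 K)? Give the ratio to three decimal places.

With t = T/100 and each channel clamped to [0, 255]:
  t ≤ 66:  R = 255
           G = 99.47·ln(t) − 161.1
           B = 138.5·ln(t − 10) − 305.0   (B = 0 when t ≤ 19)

0.685

At 3346 K (t = 33.46):
  B = 138.5·ln(33.46 − 10) − 305.0 = 138.5·ln 23.46 − 305.0 = 138.5·3.1553 − 305.0 = 132.009.
At 2738 K (t = 27.38):
  B = 138.5·ln(27.38 − 10) − 305.0 = 138.5·ln 17.38 − 305.0 = 138.5·2.8553 − 305.0 = 90.462.
Gain = 90.462 / 132.009 = 0.6853 → 0.685.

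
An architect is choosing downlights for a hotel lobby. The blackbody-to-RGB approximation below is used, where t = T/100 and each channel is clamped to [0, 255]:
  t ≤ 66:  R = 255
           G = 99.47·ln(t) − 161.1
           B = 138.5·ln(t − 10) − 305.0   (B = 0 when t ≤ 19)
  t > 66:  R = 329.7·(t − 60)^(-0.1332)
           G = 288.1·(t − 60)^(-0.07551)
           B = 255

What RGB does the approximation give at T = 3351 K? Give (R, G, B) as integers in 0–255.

t = 3351/100 = 33.51; the t ≤ 66 branch applies.
R = 255 by definition for t ≤ 66.
G = 99.47·ln 33.51 − 161.1 = 99.47·3.5118 − 161.1 = 188.223.
B = 138.5·ln(33.51 − 10) − 305.0 = 138.5·ln 23.51 − 305.0 = 138.5·3.1574 − 305.0 = 132.303.
Rounded: (255, 188, 132).

(255, 188, 132)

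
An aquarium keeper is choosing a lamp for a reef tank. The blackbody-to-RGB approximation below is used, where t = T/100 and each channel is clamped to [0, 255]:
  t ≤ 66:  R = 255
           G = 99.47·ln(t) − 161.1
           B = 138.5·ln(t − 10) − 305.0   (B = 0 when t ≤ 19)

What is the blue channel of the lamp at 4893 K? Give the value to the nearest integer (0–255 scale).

t = 4893/100 = 48.93; the t ≤ 66 branch applies.
B = 138.5·ln(48.93 − 10) − 305.0 = 138.5·ln 38.93 − 305.0 = 138.5·3.6618 − 305.0 = 202.154.
Rounded: 202.

202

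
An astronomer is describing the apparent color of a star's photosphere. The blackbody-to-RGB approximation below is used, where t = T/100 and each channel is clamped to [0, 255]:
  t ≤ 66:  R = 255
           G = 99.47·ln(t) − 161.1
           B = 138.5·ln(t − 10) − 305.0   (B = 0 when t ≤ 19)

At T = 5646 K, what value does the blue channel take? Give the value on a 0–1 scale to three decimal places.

0.889

t = 5646/100 = 56.46; the t ≤ 66 branch applies.
B = 138.5·ln(56.46 − 10) − 305.0 = 138.5·ln 46.46 − 305.0 = 138.5·3.8386 − 305.0 = 226.645.
On a 0–1 scale: 226.645/255 = 0.8888 → 0.889.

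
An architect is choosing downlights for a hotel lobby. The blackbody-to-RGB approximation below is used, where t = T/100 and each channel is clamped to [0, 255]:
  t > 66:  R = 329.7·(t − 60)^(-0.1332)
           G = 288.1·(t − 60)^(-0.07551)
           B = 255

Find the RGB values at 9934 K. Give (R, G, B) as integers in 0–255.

t = 9934/100 = 99.34; the t > 66 branch applies.
R = 329.7·(99.34 − 60)^(-0.1332) = 329.7·39.34^(-0.1332) = 329.7·0.61315 = 202.156.
G = 288.1·(99.34 − 60)^(-0.07551) = 288.1·39.34^(-0.07551) = 288.1·0.75783 = 218.332.
B = 255 by definition for t > 66.
Rounded: (202, 218, 255).

(202, 218, 255)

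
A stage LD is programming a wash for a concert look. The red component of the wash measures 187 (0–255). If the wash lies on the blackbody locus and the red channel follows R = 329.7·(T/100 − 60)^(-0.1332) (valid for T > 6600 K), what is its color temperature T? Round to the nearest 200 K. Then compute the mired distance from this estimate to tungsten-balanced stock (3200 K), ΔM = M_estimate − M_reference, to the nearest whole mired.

(t − 60)^(-0.1332) = 187/329.7 = 0.56718.
t − 60 = 0.56718^(1/-0.1332) = 0.56718^(-7.508) = 70.620, so t = 130.620.
T = 100·t = 13062 K → 13000 K to the nearest 200 K.
M_estimate = 10⁶/13000 = 76.92; M_reference = 10⁶/3200 = 312.50.
ΔM = 76.92 − 312.50 = -235.58 → -236 mireds.

-236 mireds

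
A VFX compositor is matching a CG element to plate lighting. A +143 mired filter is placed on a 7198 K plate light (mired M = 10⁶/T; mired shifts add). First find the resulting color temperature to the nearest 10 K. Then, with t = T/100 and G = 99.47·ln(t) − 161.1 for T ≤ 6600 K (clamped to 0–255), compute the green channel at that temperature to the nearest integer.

M_in = 10⁶/7198 = 138.93; M_out = 138.93 + (+143) = 281.93.
T_out = 10⁶/281.93 = 3547.0 K → 3550 K; t = 35.5.
G = 99.47·ln 35.5 − 161.1 = 99.47·3.5695 − 161.1 = 193.961.
Rounded: 194.

194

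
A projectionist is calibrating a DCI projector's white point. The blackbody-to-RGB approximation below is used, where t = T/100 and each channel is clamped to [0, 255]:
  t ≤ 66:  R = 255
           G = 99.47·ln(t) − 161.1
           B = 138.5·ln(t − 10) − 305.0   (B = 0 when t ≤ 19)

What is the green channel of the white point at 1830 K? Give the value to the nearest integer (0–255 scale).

128

t = 1830/100 = 18.3; the t ≤ 66 branch applies.
G = 99.47·ln 18.3 − 161.1 = 99.47·2.9069 − 161.1 = 128.049.
Rounded: 128.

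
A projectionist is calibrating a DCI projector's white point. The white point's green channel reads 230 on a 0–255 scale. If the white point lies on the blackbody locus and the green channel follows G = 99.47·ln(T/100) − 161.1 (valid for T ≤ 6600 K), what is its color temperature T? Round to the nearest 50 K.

ln t = (230 + 161.1) / 99.47 = 3.9318.
t = e^3.9318 = 51.001.
T = 100·t = 5100 K → 5100 K to the nearest 50 K.

5100 K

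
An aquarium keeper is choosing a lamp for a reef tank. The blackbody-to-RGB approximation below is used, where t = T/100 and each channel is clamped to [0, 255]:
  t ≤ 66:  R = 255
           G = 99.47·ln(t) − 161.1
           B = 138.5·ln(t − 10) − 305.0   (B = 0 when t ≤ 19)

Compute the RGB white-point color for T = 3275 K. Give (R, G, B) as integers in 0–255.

t = 3275/100 = 32.75; the t ≤ 66 branch applies.
R = 255 by definition for t ≤ 66.
G = 99.47·ln 32.75 − 161.1 = 99.47·3.4889 − 161.1 = 185.941.
B = 138.5·ln(32.75 − 10) − 305.0 = 138.5·ln 22.75 − 305.0 = 138.5·3.1246 − 305.0 = 127.752.
Rounded: (255, 186, 128).

(255, 186, 128)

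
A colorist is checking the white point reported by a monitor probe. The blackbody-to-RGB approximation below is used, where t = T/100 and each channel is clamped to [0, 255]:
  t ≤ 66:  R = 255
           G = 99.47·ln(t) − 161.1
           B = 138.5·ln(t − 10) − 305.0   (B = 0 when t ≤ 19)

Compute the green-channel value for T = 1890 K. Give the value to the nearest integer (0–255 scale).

131

t = 1890/100 = 18.9; the t ≤ 66 branch applies.
G = 99.47·ln 18.9 − 161.1 = 99.47·2.9392 − 161.1 = 131.258.
Rounded: 131.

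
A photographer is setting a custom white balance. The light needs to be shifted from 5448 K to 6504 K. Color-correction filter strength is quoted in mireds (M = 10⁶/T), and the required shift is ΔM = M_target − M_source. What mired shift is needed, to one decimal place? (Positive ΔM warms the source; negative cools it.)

-29.8 mireds

M_source = 10⁶/5448 = 183.554; M_target = 10⁶/6504 = 153.752.
ΔM = 153.752 − 183.554 = -29.802 → -29.8 mireds, a cooling shift.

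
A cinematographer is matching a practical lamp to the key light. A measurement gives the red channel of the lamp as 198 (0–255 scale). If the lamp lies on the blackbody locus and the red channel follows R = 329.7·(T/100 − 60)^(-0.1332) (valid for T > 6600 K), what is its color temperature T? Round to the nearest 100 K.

10600 K

(t − 60)^(-0.1332) = 198/329.7 = 0.60055.
t − 60 = 0.60055^(1/-0.1332) = 0.60055^(-7.508) = 45.980, so t = 105.980.
T = 100·t = 10598 K → 10600 K to the nearest 100 K.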